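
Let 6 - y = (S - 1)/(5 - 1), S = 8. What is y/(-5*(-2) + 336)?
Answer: 17/1384 ≈ 0.012283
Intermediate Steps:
y = 17/4 (y = 6 - (8 - 1)/(5 - 1) = 6 - 7/4 = 17/4 ≈ 4.2500)
y/(-5*(-2) + 336) = 17/(4*(-5*(-2) + 336)) = 17/(4*(10 + 336)) = (17/4)/346 = (17/4)*(1/346) = 17/1384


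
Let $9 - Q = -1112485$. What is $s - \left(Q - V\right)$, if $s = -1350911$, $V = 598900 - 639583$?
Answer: $-2504088$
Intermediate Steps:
$V = -40683$ ($V = 598900 - 639583 = -40683$)
$Q = 1112494$ ($Q = 9 - -1112485 = 9 + 1112485 = 1112494$)
$s - \left(Q - V\right) = -1350911 - \left(1112494 - -40683\right) = -1350911 - \left(1112494 + 40683\right) = -1350911 - 1153177 = -2504088$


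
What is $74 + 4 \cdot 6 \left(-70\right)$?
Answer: $-1606$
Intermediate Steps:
$74 + 4 \cdot 6 \left(-70\right) = 74 + 24 \left(-70\right) = 74 - 1680 = -1606$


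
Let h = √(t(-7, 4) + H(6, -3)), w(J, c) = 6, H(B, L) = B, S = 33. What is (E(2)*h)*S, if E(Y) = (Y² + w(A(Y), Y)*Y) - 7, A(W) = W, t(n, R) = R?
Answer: 297*√10 ≈ 939.20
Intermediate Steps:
E(Y) = -7 + Y² + 6*Y (E(Y) = (Y² + 6*Y) - 7 = -7 + Y² + 6*Y)
h = √10 (h = √(4 + 6) = √10 ≈ 3.1623)
(E(2)*h)*S = ((-7 + 2² + 6*2)*√10)*33 = ((-7 + 4 + 12)*√10)*33 = (9*√10)*33 = 297*√10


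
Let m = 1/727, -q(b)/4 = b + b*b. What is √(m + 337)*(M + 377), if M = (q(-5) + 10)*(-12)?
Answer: 425950*√1454/727 ≈ 22341.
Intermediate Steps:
q(b) = -4*b - 4*b² (q(b) = -4*(b + b*b) = -4*(b + b²) = -4*b - 4*b²)
m = 1/727 ≈ 0.0013755
M = 840 (M = (-4*(-5)*(1 - 5) + 10)*(-12) = (-4*(-5)*(-4) + 10)*(-12) = (-80 + 10)*(-12) = -70*(-12) = 840)
√(m + 337)*(M + 377) = √(1/727 + 337)*(840 + 377) = √(245000/727)*1217 = (350*√1454/727)*1217 = 425950*√1454/727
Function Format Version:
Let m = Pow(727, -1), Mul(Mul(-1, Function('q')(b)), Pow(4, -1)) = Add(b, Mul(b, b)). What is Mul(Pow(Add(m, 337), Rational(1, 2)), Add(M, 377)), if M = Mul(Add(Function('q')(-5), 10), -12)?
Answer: Mul(Rational(425950, 727), Pow(1454, Rational(1, 2))) ≈ 22341.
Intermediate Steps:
Function('q')(b) = Add(Mul(-4, b), Mul(-4, Pow(b, 2))) (Function('q')(b) = Mul(-4, Add(b, Mul(b, b))) = Mul(-4, Add(b, Pow(b, 2))) = Add(Mul(-4, b), Mul(-4, Pow(b, 2))))
m = Rational(1, 727) ≈ 0.0013755
M = 840 (M = Mul(Add(Mul(-4, -5, Add(1, -5)), 10), -12) = Mul(Add(Mul(-4, -5, -4), 10), -12) = Mul(Add(-80, 10), -12) = Mul(-70, -12) = 840)
Mul(Pow(Add(m, 337), Rational(1, 2)), Add(M, 377)) = Mul(Pow(Add(Rational(1, 727), 337), Rational(1, 2)), Add(840, 377)) = Mul(Pow(Rational(245000, 727), Rational(1, 2)), 1217) = Mul(Mul(Rational(350, 727), Pow(1454, Rational(1, 2))), 1217) = Mul(Rational(425950, 727), Pow(1454, Rational(1, 2)))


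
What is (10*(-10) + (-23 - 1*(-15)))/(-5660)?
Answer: 27/1415 ≈ 0.019081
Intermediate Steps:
(10*(-10) + (-23 - 1*(-15)))/(-5660) = (-100 + (-23 + 15))*(-1/5660) = (-100 - 8)*(-1/5660) = -108*(-1/5660) = 27/1415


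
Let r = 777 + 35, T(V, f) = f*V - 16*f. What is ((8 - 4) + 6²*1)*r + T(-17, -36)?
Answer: 33668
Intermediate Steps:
T(V, f) = -16*f + V*f (T(V, f) = V*f - 16*f = -16*f + V*f)
r = 812
((8 - 4) + 6²*1)*r + T(-17, -36) = ((8 - 4) + 6²*1)*812 - 36*(-16 - 17) = (4 + 36*1)*812 - 36*(-33) = (4 + 36)*812 + 1188 = 40*812 + 1188 = 32480 + 1188 = 33668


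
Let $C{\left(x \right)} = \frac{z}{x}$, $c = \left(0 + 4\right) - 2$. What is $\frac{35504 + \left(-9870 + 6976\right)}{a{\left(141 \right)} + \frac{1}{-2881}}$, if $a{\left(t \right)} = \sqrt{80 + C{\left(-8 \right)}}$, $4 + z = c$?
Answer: $\frac{375797640}{2664351677} + \frac{541336500420 \sqrt{321}}{2664351677} \approx 3640.4$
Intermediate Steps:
$c = 2$ ($c = 4 - 2 = 2$)
$z = -2$ ($z = -4 + 2 = -2$)
$C{\left(x \right)} = - \frac{2}{x}$
$a{\left(t \right)} = \frac{\sqrt{321}}{2}$ ($a{\left(t \right)} = \sqrt{80 - \frac{2}{-8}} = \sqrt{80 - - \frac{1}{4}} = \sqrt{80 + \frac{1}{4}} = \sqrt{\frac{321}{4}} = \frac{\sqrt{321}}{2}$)
$\frac{35504 + \left(-9870 + 6976\right)}{a{\left(141 \right)} + \frac{1}{-2881}} = \frac{35504 + \left(-9870 + 6976\right)}{\frac{\sqrt{321}}{2} + \frac{1}{-2881}} = \frac{35504 - 2894}{\frac{\sqrt{321}}{2} - \frac{1}{2881}} = \frac{32610}{- \frac{1}{2881} + \frac{\sqrt{321}}{2}}$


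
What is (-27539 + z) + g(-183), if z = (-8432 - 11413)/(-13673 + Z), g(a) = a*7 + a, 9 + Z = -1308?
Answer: -86947025/2998 ≈ -29002.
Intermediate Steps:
Z = -1317 (Z = -9 - 1308 = -1317)
g(a) = 8*a (g(a) = 7*a + a = 8*a)
z = 3969/2998 (z = (-8432 - 11413)/(-13673 - 1317) = -19845/(-14990) = -19845*(-1/14990) = 3969/2998 ≈ 1.3239)
(-27539 + z) + g(-183) = (-27539 + 3969/2998) + 8*(-183) = -82557953/2998 - 1464 = -86947025/2998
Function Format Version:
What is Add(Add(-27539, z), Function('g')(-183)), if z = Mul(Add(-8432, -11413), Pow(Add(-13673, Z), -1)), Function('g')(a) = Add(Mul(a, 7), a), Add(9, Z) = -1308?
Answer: Rational(-86947025, 2998) ≈ -29002.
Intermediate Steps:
Z = -1317 (Z = Add(-9, -1308) = -1317)
Function('g')(a) = Mul(8, a) (Function('g')(a) = Add(Mul(7, a), a) = Mul(8, a))
z = Rational(3969, 2998) (z = Mul(Add(-8432, -11413), Pow(Add(-13673, -1317), -1)) = Mul(-19845, Pow(-14990, -1)) = Mul(-19845, Rational(-1, 14990)) = Rational(3969, 2998) ≈ 1.3239)
Add(Add(-27539, z), Function('g')(-183)) = Add(Add(-27539, Rational(3969, 2998)), Mul(8, -183)) = Add(Rational(-82557953, 2998), -1464) = Rational(-86947025, 2998)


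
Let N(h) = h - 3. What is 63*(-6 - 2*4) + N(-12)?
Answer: -897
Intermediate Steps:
N(h) = -3 + h
63*(-6 - 2*4) + N(-12) = 63*(-6 - 2*4) + (-3 - 12) = 63*(-6 - 8) - 15 = 63*(-14) - 15 = -882 - 15 = -897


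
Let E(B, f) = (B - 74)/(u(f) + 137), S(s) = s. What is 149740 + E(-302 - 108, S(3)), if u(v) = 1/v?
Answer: 15422857/103 ≈ 1.4974e+5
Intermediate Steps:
E(B, f) = (-74 + B)/(137 + 1/f) (E(B, f) = (B - 74)/(1/f + 137) = (-74 + B)/(137 + 1/f))
149740 + E(-302 - 108, S(3)) = 149740 + 3*(-74 + (-302 - 108))/(1 + 137*3) = 149740 + 3*(-74 - 410)/(1 + 411) = 149740 + 3*(-484)/412 = 149740 + 3*(1/412)*(-484) = 149740 - 363/103 = 15422857/103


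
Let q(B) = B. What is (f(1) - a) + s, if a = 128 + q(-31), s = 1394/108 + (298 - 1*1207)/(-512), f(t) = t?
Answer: -1124129/13824 ≈ -81.317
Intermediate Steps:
s = 202975/13824 (s = 1394*(1/108) + (298 - 1207)*(-1/512) = 697/54 - 909*(-1/512) = 697/54 + 909/512 = 202975/13824 ≈ 14.683)
a = 97 (a = 128 - 31 = 97)
(f(1) - a) + s = (1 - 1*97) + 202975/13824 = (1 - 97) + 202975/13824 = -96 + 202975/13824 = -1124129/13824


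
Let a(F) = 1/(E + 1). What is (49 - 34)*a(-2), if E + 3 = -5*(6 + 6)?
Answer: -15/62 ≈ -0.24194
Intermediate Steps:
E = -63 (E = -3 - 5*(6 + 6) = -3 - 5*12 = -3 - 60 = -63)
a(F) = -1/62 (a(F) = 1/(-63 + 1) = 1/(-62) = -1/62)
(49 - 34)*a(-2) = (49 - 34)*(-1/62) = 15*(-1/62) = -15/62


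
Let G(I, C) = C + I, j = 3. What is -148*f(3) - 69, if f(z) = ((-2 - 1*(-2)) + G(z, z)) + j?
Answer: -1401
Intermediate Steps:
f(z) = 3 + 2*z (f(z) = ((-2 - 1*(-2)) + (z + z)) + 3 = ((-2 + 2) + 2*z) + 3 = (0 + 2*z) + 3 = 2*z + 3 = 3 + 2*z)
-148*f(3) - 69 = -148*(3 + 2*3) - 69 = -148*(3 + 6) - 69 = -148*9 - 69 = -1332 - 69 = -1401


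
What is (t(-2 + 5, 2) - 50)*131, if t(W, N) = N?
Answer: -6288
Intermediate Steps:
(t(-2 + 5, 2) - 50)*131 = (2 - 50)*131 = -48*131 = -6288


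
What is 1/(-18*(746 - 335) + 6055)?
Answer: -1/1343 ≈ -0.00074460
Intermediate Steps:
1/(-18*(746 - 335) + 6055) = 1/(-18*411 + 6055) = 1/(-7398 + 6055) = 1/(-1343) = -1/1343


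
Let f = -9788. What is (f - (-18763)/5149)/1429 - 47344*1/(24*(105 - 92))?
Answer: -45508982789/286958919 ≈ -158.59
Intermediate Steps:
(f - (-18763)/5149)/1429 - 47344*1/(24*(105 - 92)) = (-9788 - (-18763)/5149)/1429 - 47344*1/(24*(105 - 92)) = (-9788 - (-18763)/5149)*(1/1429) - 47344/(13*24) = (-9788 - 1*(-18763/5149))*(1/1429) - 47344/312 = (-9788 + 18763/5149)*(1/1429) - 47344*1/312 = -50379649/5149*1/1429 - 5918/39 = -50379649/7357921 - 5918/39 = -45508982789/286958919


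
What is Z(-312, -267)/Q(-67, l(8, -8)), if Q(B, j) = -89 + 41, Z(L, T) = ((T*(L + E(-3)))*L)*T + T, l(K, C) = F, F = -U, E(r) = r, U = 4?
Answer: -2335427551/16 ≈ -1.4596e+8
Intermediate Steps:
F = -4 (F = -1*4 = -4)
l(K, C) = -4
Z(L, T) = T + L*T²*(-3 + L) (Z(L, T) = ((T*(L - 3))*L)*T + T = ((T*(-3 + L))*L)*T + T = (L*T*(-3 + L))*T + T = L*T²*(-3 + L) + T = T + L*T²*(-3 + L))
Q(B, j) = -48
Z(-312, -267)/Q(-67, l(8, -8)) = -267*(1 - 267*(-312)² - 3*(-312)*(-267))/(-48) = -267*(1 - 267*97344 - 249912)*(-1/48) = -267*(1 - 25990848 - 249912)*(-1/48) = -267*(-26240759)*(-1/48) = 7006282653*(-1/48) = -2335427551/16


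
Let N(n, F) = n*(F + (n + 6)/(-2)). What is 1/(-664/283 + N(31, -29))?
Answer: -566/834763 ≈ -0.00067804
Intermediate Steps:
N(n, F) = n*(-3 + F - n/2) (N(n, F) = n*(F + (6 + n)*(-½)) = n*(F + (-3 - n/2)) = n*(-3 + F - n/2))
1/(-664/283 + N(31, -29)) = 1/(-664/283 + (½)*31*(-6 - 1*31 + 2*(-29))) = 1/(-664*1/283 + (½)*31*(-6 - 31 - 58)) = 1/(-664/283 + (½)*31*(-95)) = 1/(-664/283 - 2945/2) = 1/(-834763/566) = -566/834763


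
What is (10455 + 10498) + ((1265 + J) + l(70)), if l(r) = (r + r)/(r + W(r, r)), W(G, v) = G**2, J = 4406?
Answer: 1890306/71 ≈ 26624.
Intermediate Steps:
l(r) = 2*r/(r + r**2) (l(r) = (r + r)/(r + r**2) = (2*r)/(r + r**2) = 2*r/(r + r**2))
(10455 + 10498) + ((1265 + J) + l(70)) = (10455 + 10498) + ((1265 + 4406) + 2/(1 + 70)) = 20953 + (5671 + 2/71) = 20953 + 402643/71 = 1890306/71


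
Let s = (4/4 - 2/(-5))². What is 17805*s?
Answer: 174489/5 ≈ 34898.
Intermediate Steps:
s = 49/25 (s = (4*(¼) - 2*(-⅕))² = (1 + ⅖)² = (7/5)² = 49/25 ≈ 1.9600)
17805*s = 17805*(49/25) = 174489/5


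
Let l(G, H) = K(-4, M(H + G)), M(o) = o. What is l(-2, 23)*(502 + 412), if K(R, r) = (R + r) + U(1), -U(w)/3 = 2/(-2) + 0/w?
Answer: 18280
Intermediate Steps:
U(w) = 3 (U(w) = -3*(2/(-2) + 0/w) = -3*(2*(-½) + 0) = -3*(-1 + 0) = -3*(-1) = 3)
K(R, r) = 3 + R + r (K(R, r) = (R + r) + 3 = 3 + R + r)
l(G, H) = -1 + G + H (l(G, H) = 3 - 4 + (H + G) = 3 - 4 + (G + H) = -1 + G + H)
l(-2, 23)*(502 + 412) = (-1 - 2 + 23)*(502 + 412) = 20*914 = 18280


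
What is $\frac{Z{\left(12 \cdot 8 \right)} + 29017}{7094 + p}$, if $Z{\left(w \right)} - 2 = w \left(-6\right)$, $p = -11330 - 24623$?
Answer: $- \frac{28443}{28859} \approx -0.98559$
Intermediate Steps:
$p = -35953$
$Z{\left(w \right)} = 2 - 6 w$ ($Z{\left(w \right)} = 2 + w \left(-6\right) = 2 - 6 w$)
$\frac{Z{\left(12 \cdot 8 \right)} + 29017}{7094 + p} = \frac{\left(2 - 6 \cdot 12 \cdot 8\right) + 29017}{7094 - 35953} = \frac{\left(2 - 576\right) + 29017}{-28859} = \left(\left(2 - 576\right) + 29017\right) \left(- \frac{1}{28859}\right) = \left(-574 + 29017\right) \left(- \frac{1}{28859}\right) = 28443 \left(- \frac{1}{28859}\right) = - \frac{28443}{28859}$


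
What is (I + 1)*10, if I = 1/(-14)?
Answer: 65/7 ≈ 9.2857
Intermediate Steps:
I = -1/14 ≈ -0.071429
(I + 1)*10 = (-1/14 + 1)*10 = (13/14)*10 = 65/7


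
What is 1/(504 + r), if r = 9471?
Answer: 1/9975 ≈ 0.00010025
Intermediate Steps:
1/(504 + r) = 1/(504 + 9471) = 1/9975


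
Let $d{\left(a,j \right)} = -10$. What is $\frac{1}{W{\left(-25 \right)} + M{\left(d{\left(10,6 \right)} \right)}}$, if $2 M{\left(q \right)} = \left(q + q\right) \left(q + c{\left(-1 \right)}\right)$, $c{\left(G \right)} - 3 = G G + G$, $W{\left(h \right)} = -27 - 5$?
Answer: $\frac{1}{38} \approx 0.026316$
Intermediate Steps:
$W{\left(h \right)} = -32$ ($W{\left(h \right)} = -27 - 5 = -32$)
$c{\left(G \right)} = 3 + G + G^{2}$ ($c{\left(G \right)} = 3 + \left(G G + G\right) = 3 + \left(G^{2} + G\right) = 3 + \left(G + G^{2}\right) = 3 + G + G^{2}$)
$M{\left(q \right)} = q \left(3 + q\right)$ ($M{\left(q \right)} = \frac{\left(q + q\right) \left(q + \left(3 - 1 + \left(-1\right)^{2}\right)\right)}{2} = \frac{2 q \left(q + \left(3 - 1 + 1\right)\right)}{2} = \frac{2 q \left(q + 3\right)}{2} = \frac{2 q \left(3 + q\right)}{2} = q \left(3 + q\right)$)
$\frac{1}{W{\left(-25 \right)} + M{\left(d{\left(10,6 \right)} \right)}} = \frac{1}{-32 - 10 \left(3 - 10\right)} = \frac{1}{-32 - -70} = \frac{1}{-32 + 70} = \frac{1}{38}$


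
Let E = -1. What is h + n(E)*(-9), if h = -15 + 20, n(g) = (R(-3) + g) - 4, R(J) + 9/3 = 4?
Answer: 41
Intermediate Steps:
R(J) = 1 (R(J) = -3 + 4 = 1)
n(g) = -3 + g (n(g) = (1 + g) - 4 = -3 + g)
h = 5
h + n(E)*(-9) = 5 + (-3 - 1)*(-9) = 5 - 4*(-9) = 5 + 36 = 41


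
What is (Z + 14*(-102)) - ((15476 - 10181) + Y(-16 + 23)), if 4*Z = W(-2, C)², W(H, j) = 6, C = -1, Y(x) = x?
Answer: -6721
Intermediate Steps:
Z = 9 (Z = (¼)*6² = (¼)*36 = 9)
(Z + 14*(-102)) - ((15476 - 10181) + Y(-16 + 23)) = (9 + 14*(-102)) - ((15476 - 10181) + (-16 + 23)) = (9 - 1428) - (5295 + 7) = -1419 - 1*5302 = -1419 - 5302 = -6721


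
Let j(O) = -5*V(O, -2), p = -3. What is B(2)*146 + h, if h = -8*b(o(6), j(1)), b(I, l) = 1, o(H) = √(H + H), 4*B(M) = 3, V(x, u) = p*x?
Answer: 203/2 ≈ 101.50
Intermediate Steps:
V(x, u) = -3*x
B(M) = ¾ (B(M) = (¼)*3 = ¾)
o(H) = √2*√H (o(H) = √(2*H) = √2*√H)
j(O) = 15*O (j(O) = -(-15)*O = 15*O)
h = -8 (h = -8*1 = -8)
B(2)*146 + h = (¾)*146 - 8 = 219/2 - 8 = 203/2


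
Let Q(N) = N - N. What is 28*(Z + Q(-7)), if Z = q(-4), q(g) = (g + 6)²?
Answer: 112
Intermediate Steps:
q(g) = (6 + g)²
Z = 4 (Z = (6 - 4)² = 2² = 4)
Q(N) = 0
28*(Z + Q(-7)) = 28*(4 + 0) = 28*4 = 112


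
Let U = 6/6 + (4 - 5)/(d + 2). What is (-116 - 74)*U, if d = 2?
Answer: -285/2 ≈ -142.50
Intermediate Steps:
U = ¾ (U = 6/6 + (4 - 5)/(2 + 2) = (⅙)*6 - 1/4 = 1 - 1*¼ = 1 - ¼ = ¾ ≈ 0.75000)
(-116 - 74)*U = (-116 - 74)*(¾) = -190*¾ = -285/2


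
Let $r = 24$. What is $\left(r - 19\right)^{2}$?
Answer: $25$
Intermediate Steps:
$\left(r - 19\right)^{2} = \left(24 - 19\right)^{2} = 5^{2} = 25$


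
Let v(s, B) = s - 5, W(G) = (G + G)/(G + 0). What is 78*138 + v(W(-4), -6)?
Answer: 10761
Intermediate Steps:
W(G) = 2 (W(G) = (2*G)/G = 2)
v(s, B) = -5 + s
78*138 + v(W(-4), -6) = 78*138 + (-5 + 2) = 10764 - 3 = 10761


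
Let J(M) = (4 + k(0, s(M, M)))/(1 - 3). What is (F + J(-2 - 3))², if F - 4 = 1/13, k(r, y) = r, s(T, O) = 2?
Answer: 729/169 ≈ 4.3136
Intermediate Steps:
F = 53/13 (F = 4 + 1/13 = 53/13 ≈ 4.0769)
J(M) = -2 (J(M) = (4 + 0)/(1 - 3) = 4/(-2) = 4*(-½) = -2)
(F + J(-2 - 3))² = (53/13 - 2)² = (27/13)² = 729/169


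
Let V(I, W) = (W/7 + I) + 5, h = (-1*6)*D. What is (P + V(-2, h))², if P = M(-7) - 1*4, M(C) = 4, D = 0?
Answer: 9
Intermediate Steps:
h = 0 (h = -1*6*0 = -6*0 = 0)
P = 0 (P = 4 - 1*4 = 4 - 4 = 0)
V(I, W) = 5 + I + W/7 (V(I, W) = (W/7 + I) + 5 = (I + W/7) + 5 = 5 + I + W/7)
(P + V(-2, h))² = (0 + (5 - 2 + (⅐)*0))² = (0 + (5 - 2 + 0))² = (0 + 3)² = 3² = 9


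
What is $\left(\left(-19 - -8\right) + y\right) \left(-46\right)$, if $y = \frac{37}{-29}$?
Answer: $\frac{16376}{29} \approx 564.69$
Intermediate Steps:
$y = - \frac{37}{29}$ ($y = 37 \left(- \frac{1}{29}\right) = - \frac{37}{29} \approx -1.2759$)
$\left(\left(-19 - -8\right) + y\right) \left(-46\right) = \left(\left(-19 - -8\right) - \frac{37}{29}\right) \left(-46\right) = \left(\left(-19 + 8\right) - \frac{37}{29}\right) \left(-46\right) = \left(-11 - \frac{37}{29}\right) \left(-46\right) = \left(- \frac{356}{29}\right) \left(-46\right) = \frac{16376}{29}$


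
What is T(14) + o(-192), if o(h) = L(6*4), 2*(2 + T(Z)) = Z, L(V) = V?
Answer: 29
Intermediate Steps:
T(Z) = -2 + Z/2
o(h) = 24 (o(h) = 6*4 = 24)
T(14) + o(-192) = (-2 + (½)*14) + 24 = (-2 + 7) + 24 = 5 + 24 = 29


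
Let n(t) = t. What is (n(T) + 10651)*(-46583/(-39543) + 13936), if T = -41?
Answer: 5847360186910/39543 ≈ 1.4787e+8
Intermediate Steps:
(n(T) + 10651)*(-46583/(-39543) + 13936) = (-41 + 10651)*(-46583/(-39543) + 13936) = 10610*(-46583*(-1/39543) + 13936) = 10610*(46583/39543 + 13936) = 10610*(551117831/39543) = 5847360186910/39543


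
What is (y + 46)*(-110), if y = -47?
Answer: 110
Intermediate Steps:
(y + 46)*(-110) = (-47 + 46)*(-110) = -1*(-110) = 110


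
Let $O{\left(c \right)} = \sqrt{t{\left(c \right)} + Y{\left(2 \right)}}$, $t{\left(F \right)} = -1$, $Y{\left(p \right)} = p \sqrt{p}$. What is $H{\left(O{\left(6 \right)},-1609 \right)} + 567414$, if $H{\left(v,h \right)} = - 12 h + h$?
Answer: $585113$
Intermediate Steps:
$Y{\left(p \right)} = p^{\frac{3}{2}}$
$O{\left(c \right)} = \sqrt{-1 + 2 \sqrt{2}}$ ($O{\left(c \right)} = \sqrt{-1 + 2^{\frac{3}{2}}} = \sqrt{-1 + 2 \sqrt{2}}$)
$H{\left(v,h \right)} = - 11 h$
$H{\left(O{\left(6 \right)},-1609 \right)} + 567414 = \left(-11\right) \left(-1609\right) + 567414 = 17699 + 567414 = 585113$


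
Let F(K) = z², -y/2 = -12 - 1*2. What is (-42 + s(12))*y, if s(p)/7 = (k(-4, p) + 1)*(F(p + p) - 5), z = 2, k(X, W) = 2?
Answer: -1764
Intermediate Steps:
y = 28 (y = -2*(-12 - 1*2) = -2*(-12 - 2) = -2*(-14) = 28)
F(K) = 4 (F(K) = 2² = 4)
s(p) = -21 (s(p) = 7*((2 + 1)*(4 - 5)) = 7*(3*(-1)) = 7*(-3) = -21)
(-42 + s(12))*y = (-42 - 21)*28 = -63*28 = -1764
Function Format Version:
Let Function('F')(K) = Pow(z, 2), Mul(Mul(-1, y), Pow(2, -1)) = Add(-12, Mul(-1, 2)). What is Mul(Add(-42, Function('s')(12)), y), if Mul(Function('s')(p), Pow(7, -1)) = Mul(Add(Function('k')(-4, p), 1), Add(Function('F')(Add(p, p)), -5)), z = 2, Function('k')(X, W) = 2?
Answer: -1764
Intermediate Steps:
y = 28 (y = Mul(-2, Add(-12, Mul(-1, 2))) = Mul(-2, Add(-12, -2)) = Mul(-2, -14) = 28)
Function('F')(K) = 4 (Function('F')(K) = Pow(2, 2) = 4)
Function('s')(p) = -21 (Function('s')(p) = Mul(7, Mul(Add(2, 1), Add(4, -5))) = Mul(7, Mul(3, -1)) = Mul(7, -3) = -21)
Mul(Add(-42, Function('s')(12)), y) = Mul(Add(-42, -21), 28) = Mul(-63, 28) = -1764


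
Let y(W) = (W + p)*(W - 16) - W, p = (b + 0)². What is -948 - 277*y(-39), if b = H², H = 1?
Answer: -590681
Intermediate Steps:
b = 1 (b = 1² = 1)
p = 1 (p = (1 + 0)² = 1² = 1)
y(W) = -W + (1 + W)*(-16 + W) (y(W) = (W + 1)*(W - 16) - W = (1 + W)*(-16 + W) - W = -W + (1 + W)*(-16 + W))
-948 - 277*y(-39) = -948 - 277*(-16 + (-39)² - 16*(-39)) = -948 - 277*(-16 + 1521 + 624) = -948 - 277*2129 = -948 - 589733 = -590681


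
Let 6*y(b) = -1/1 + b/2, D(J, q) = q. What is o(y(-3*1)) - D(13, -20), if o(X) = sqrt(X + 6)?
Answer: 20 + sqrt(201)/6 ≈ 22.363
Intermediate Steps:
y(b) = -1/6 + b/12 (y(b) = (-1/1 + b/2)/6 = (-1*1 + b*(1/2))/6 = (-1 + b/2)/6 = -1/6 + b/12)
o(X) = sqrt(6 + X)
o(y(-3*1)) - D(13, -20) = sqrt(6 + (-1/6 + (-3*1)/12)) - 1*(-20) = sqrt(6 + (-1/6 + (1/12)*(-3))) + 20 = sqrt(6 + (-1/6 - 1/4)) + 20 = sqrt(6 - 5/12) + 20 = sqrt(67/12) + 20 = sqrt(201)/6 + 20 = 20 + sqrt(201)/6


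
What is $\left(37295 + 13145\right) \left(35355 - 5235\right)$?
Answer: $1519252800$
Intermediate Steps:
$\left(37295 + 13145\right) \left(35355 - 5235\right) = 50440 \cdot 30120 = 1519252800$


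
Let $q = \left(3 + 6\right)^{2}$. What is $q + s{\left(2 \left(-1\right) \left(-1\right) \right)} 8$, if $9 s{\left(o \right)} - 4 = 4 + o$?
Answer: $\frac{809}{9} \approx 89.889$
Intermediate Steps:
$s{\left(o \right)} = \frac{8}{9} + \frac{o}{9}$ ($s{\left(o \right)} = \frac{4}{9} + \frac{4 + o}{9} = \frac{4}{9} + \left(\frac{4}{9} + \frac{o}{9}\right) = \frac{8}{9} + \frac{o}{9}$)
$q = 81$ ($q = 9^{2} = 81$)
$q + s{\left(2 \left(-1\right) \left(-1\right) \right)} 8 = 81 + \left(\frac{8}{9} + \frac{2 \left(-1\right) \left(-1\right)}{9}\right) 8 = 81 + \left(\frac{8}{9} + \frac{\left(-2\right) \left(-1\right)}{9}\right) 8 = 81 + \left(\frac{8}{9} + \frac{1}{9} \cdot 2\right) 8 = 81 + \left(\frac{8}{9} + \frac{2}{9}\right) 8 = 81 + \frac{10}{9} \cdot 8 = 81 + \frac{80}{9} = \frac{809}{9}$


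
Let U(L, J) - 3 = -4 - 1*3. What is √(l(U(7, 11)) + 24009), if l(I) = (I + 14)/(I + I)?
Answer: √96031/2 ≈ 154.94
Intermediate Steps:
U(L, J) = -4 (U(L, J) = 3 + (-4 - 1*3) = 3 + (-4 - 3) = 3 - 7 = -4)
l(I) = (14 + I)/(2*I) (l(I) = (14 + I)/((2*I)) = (14 + I)*(1/(2*I)) = (14 + I)/(2*I))
√(l(U(7, 11)) + 24009) = √((½)*(14 - 4)/(-4) + 24009) = √((½)*(-¼)*10 + 24009) = √(-5/4 + 24009) = √(96031/4) = √96031/2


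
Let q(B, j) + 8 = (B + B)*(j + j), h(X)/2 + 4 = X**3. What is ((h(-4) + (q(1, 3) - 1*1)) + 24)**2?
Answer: 11881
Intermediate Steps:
h(X) = -8 + 2*X**3
q(B, j) = -8 + 4*B*j (q(B, j) = -8 + (B + B)*(j + j) = -8 + (2*B)*(2*j) = -8 + 4*B*j)
((h(-4) + (q(1, 3) - 1*1)) + 24)**2 = (((-8 + 2*(-4)**3) + ((-8 + 4*1*3) - 1*1)) + 24)**2 = (((-8 + 2*(-64)) + ((-8 + 12) - 1)) + 24)**2 = (((-8 - 128) + (4 - 1)) + 24)**2 = ((-136 + 3) + 24)**2 = (-133 + 24)**2 = (-109)**2 = 11881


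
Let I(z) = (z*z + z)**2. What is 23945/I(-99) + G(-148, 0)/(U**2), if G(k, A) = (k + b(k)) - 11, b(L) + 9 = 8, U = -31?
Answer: -15037597495/90457780644 ≈ -0.16624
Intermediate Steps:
I(z) = (z + z**2)**2 (I(z) = (z**2 + z)**2 = (z + z**2)**2)
b(L) = -1 (b(L) = -9 + 8 = -1)
G(k, A) = -12 + k (G(k, A) = (k - 1) - 11 = (-1 + k) - 11 = -12 + k)
23945/I(-99) + G(-148, 0)/(U**2) = 23945/(((-99)**2*(1 - 99)**2)) + (-12 - 148)/((-31)**2) = 23945/((9801*(-98)**2)) - 160/961 = 23945/((9801*9604)) - 160*1/961 = 23945/94128804 - 160/961 = -15037597495/90457780644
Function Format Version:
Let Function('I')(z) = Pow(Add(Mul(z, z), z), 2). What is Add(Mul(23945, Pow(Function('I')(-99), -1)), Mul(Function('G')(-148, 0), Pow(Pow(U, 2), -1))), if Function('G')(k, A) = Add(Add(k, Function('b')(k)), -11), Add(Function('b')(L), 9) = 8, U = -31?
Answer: Rational(-15037597495, 90457780644) ≈ -0.16624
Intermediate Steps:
Function('I')(z) = Pow(Add(z, Pow(z, 2)), 2) (Function('I')(z) = Pow(Add(Pow(z, 2), z), 2) = Pow(Add(z, Pow(z, 2)), 2))
Function('b')(L) = -1 (Function('b')(L) = Add(-9, 8) = -1)
Function('G')(k, A) = Add(-12, k) (Function('G')(k, A) = Add(Add(k, -1), -11) = Add(Add(-1, k), -11) = Add(-12, k))
Add(Mul(23945, Pow(Function('I')(-99), -1)), Mul(Function('G')(-148, 0), Pow(Pow(U, 2), -1))) = Add(Mul(23945, Pow(Mul(Pow(-99, 2), Pow(Add(1, -99), 2)), -1)), Mul(Add(-12, -148), Pow(Pow(-31, 2), -1))) = Add(Mul(23945, Pow(Mul(9801, Pow(-98, 2)), -1)), Mul(-160, Pow(961, -1))) = Add(Mul(23945, Pow(Mul(9801, 9604), -1)), Mul(-160, Rational(1, 961))) = Add(Mul(23945, Pow(94128804, -1)), Rational(-160, 961)) = Add(Mul(23945, Rational(1, 94128804)), Rational(-160, 961)) = Add(Rational(23945, 94128804), Rational(-160, 961)) = Rational(-15037597495, 90457780644)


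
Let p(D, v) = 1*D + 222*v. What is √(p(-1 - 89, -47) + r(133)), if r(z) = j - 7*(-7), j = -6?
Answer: I*√10481 ≈ 102.38*I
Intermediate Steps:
p(D, v) = D + 222*v
r(z) = 43 (r(z) = -6 - 7*(-7) = -6 + 49 = 43)
√(p(-1 - 89, -47) + r(133)) = √(((-1 - 89) + 222*(-47)) + 43) = √((-90 - 10434) + 43) = √(-10524 + 43) = √(-10481) = I*√10481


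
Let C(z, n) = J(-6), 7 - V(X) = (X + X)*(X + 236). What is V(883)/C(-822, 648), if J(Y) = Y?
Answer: 1976147/6 ≈ 3.2936e+5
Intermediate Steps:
V(X) = 7 - 2*X*(236 + X) (V(X) = 7 - (X + X)*(X + 236) = 7 - 2*X*(236 + X))
C(z, n) = -6
V(883)/C(-822, 648) = (7 - 472*883 - 2*883²)/(-6) = (7 - 416776 - 2*779689)*(-⅙) = (7 - 416776 - 1559378)*(-⅙) = -1976147*(-⅙) = 1976147/6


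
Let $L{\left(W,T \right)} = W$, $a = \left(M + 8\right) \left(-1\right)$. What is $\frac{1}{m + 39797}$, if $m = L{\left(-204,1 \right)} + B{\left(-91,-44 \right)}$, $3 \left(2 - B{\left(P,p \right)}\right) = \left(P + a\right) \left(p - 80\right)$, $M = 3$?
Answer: $\frac{1}{35379} \approx 2.8265 \cdot 10^{-5}$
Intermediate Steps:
$a = -11$ ($a = \left(3 + 8\right) \left(-1\right) = 11 \left(-1\right) = -11$)
$B{\left(P,p \right)} = 2 - \frac{\left(-80 + p\right) \left(-11 + P\right)}{3}$ ($B{\left(P,p \right)} = 2 - \frac{\left(P - 11\right) \left(p - 80\right)}{3} = 2 - \frac{\left(-11 + P\right) \left(-80 + p\right)}{3} = 2 - \frac{\left(-80 + p\right) \left(-11 + P\right)}{3}$)
$m = -4418$ ($m = -204 + \left(- \frac{874}{3} + \frac{11}{3} \left(-44\right) + \frac{80}{3} \left(-91\right) - \left(- \frac{91}{3}\right) \left(-44\right)\right) = -204 - 4214 = -4418$)
$\frac{1}{m + 39797} = \frac{1}{-4418 + 39797} = \frac{1}{35379}$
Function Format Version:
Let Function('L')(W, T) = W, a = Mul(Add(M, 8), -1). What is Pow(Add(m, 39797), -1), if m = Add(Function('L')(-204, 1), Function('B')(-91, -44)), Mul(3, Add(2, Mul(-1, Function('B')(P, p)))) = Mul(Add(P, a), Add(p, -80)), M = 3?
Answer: Rational(1, 35379) ≈ 2.8265e-5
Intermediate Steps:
a = -11 (a = Mul(Add(3, 8), -1) = Mul(11, -1) = -11)
Function('B')(P, p) = Add(2, Mul(Rational(-1, 3), Add(-80, p), Add(-11, P))) (Function('B')(P, p) = Add(2, Mul(Rational(-1, 3), Mul(Add(P, -11), Add(p, -80)))) = Add(2, Mul(Rational(-1, 3), Mul(Add(-11, P), Add(-80, p)))) = Add(2, Mul(Rational(-1, 3), Mul(Add(-80, p), Add(-11, P)))) = Add(2, Mul(Rational(-1, 3), Add(-80, p), Add(-11, P))))
m = -4418 (m = Add(-204, Add(Rational(-874, 3), Mul(Rational(11, 3), -44), Mul(Rational(80, 3), -91), Mul(Rational(-1, 3), -91, -44))) = Add(-204, Add(Rational(-874, 3), Rational(-484, 3), Rational(-7280, 3), Rational(-4004, 3))) = Add(-204, -4214) = -4418)
Pow(Add(m, 39797), -1) = Pow(Add(-4418, 39797), -1) = Pow(35379, -1) = Rational(1, 35379)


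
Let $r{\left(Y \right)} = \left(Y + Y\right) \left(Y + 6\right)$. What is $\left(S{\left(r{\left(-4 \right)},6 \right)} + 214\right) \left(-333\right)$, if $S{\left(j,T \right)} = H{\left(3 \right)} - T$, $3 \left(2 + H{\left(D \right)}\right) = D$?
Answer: $-68931$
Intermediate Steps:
$H{\left(D \right)} = -2 + \frac{D}{3}$
$r{\left(Y \right)} = 2 Y \left(6 + Y\right)$
$S{\left(j,T \right)} = -1 - T$ ($S{\left(j,T \right)} = \left(-2 + \frac{1}{3} \cdot 3\right) - T = \left(-2 + 1\right) - T = -1 - T$)
$\left(S{\left(r{\left(-4 \right)},6 \right)} + 214\right) \left(-333\right) = \left(\left(-1 - 6\right) + 214\right) \left(-333\right) = \left(-7 + 214\right) \left(-333\right) = 207 \left(-333\right) = -68931$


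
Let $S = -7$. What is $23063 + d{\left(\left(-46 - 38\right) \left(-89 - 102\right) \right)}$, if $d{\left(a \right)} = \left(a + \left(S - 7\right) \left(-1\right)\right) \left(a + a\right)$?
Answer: $515292167$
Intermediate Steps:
$d{\left(a \right)} = 2 a \left(14 + a\right)$ ($d{\left(a \right)} = \left(a + \left(-7 - 7\right) \left(-1\right)\right) \left(a + a\right) = \left(a - -14\right) 2 a = \left(a + 14\right) 2 a = \left(14 + a\right) 2 a = 2 a \left(14 + a\right)$)
$23063 + d{\left(\left(-46 - 38\right) \left(-89 - 102\right) \right)} = 23063 + 2 \left(-46 - 38\right) \left(-89 - 102\right) \left(14 + \left(-46 - 38\right) \left(-89 - 102\right)\right) = 23063 + 2 \left(\left(-84\right) \left(-191\right)\right) \left(14 - -16044\right) = 23063 + 2 \cdot 16044 \left(14 + 16044\right) = 23063 + 2 \cdot 16044 \cdot 16058 = 23063 + 515269104 = 515292167$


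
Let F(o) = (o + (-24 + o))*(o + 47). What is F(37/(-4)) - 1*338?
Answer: -15539/8 ≈ -1942.4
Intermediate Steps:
F(o) = (-24 + 2*o)*(47 + o)
F(37/(-4)) - 1*338 = (-1128 + 2*(37/(-4))² + 70*(37/(-4))) - 1*338 = (-1128 + 2*(37*(-¼))² + 70*(37*(-¼))) - 338 = (-1128 + 2*(-37/4)² + 70*(-37/4)) - 338 = (-1128 + 2*(1369/16) - 1295/2) - 338 = (-1128 + 1369/8 - 1295/2) - 338 = -12835/8 - 338 = -15539/8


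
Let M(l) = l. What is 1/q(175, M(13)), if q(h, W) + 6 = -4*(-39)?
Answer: 1/150 ≈ 0.0066667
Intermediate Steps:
q(h, W) = 150 (q(h, W) = -6 - 4*(-39) = -6 + 156 = 150)
1/q(175, M(13)) = 1/150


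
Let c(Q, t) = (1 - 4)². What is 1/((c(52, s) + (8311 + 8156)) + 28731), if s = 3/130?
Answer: 1/45207 ≈ 2.2120e-5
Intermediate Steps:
s = 3/130 (s = 3*(1/130) = 3/130 ≈ 0.023077)
c(Q, t) = 9 (c(Q, t) = (-3)² = 9)
1/((c(52, s) + (8311 + 8156)) + 28731) = 1/((9 + (8311 + 8156)) + 28731) = 1/((9 + 16467) + 28731) = 1/(16476 + 28731) = 1/45207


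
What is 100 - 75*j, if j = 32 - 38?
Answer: 550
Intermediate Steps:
j = -6
100 - 75*j = 100 - 75*(-6) = 100 + 450 = 550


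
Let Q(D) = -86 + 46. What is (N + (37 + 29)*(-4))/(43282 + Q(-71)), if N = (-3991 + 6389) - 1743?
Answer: 391/43242 ≈ 0.0090421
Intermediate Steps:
Q(D) = -40
N = 655 (N = 2398 - 1743 = 655)
(N + (37 + 29)*(-4))/(43282 + Q(-71)) = (655 + (37 + 29)*(-4))/(43282 - 40) = (655 + 66*(-4))/43242 = (655 - 264)*(1/43242) = 391*(1/43242) = 391/43242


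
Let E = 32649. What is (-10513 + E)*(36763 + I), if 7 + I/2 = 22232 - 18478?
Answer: 979672952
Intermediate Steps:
I = 7494 (I = -14 + 2*(22232 - 18478) = -14 + 2*3754 = -14 + 7508 = 7494)
(-10513 + E)*(36763 + I) = (-10513 + 32649)*(36763 + 7494) = 22136*44257 = 979672952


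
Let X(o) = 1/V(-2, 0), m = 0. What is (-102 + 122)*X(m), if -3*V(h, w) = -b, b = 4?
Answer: 15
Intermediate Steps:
V(h, w) = 4/3 (V(h, w) = -(-1)*4/3 = -⅓*(-4) = 4/3)
X(o) = ¾ (X(o) = 1/(4/3) = ¾)
(-102 + 122)*X(m) = (-102 + 122)*(¾) = 20*(¾) = 15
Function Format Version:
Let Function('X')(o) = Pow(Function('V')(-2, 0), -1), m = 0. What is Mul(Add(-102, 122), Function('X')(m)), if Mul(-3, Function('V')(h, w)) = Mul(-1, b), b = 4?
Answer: 15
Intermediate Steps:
Function('V')(h, w) = Rational(4, 3) (Function('V')(h, w) = Mul(Rational(-1, 3), Mul(-1, 4)) = Mul(Rational(-1, 3), -4) = Rational(4, 3))
Function('X')(o) = Rational(3, 4) (Function('X')(o) = Pow(Rational(4, 3), -1) = Rational(3, 4))
Mul(Add(-102, 122), Function('X')(m)) = Mul(Add(-102, 122), Rational(3, 4)) = Mul(20, Rational(3, 4)) = 15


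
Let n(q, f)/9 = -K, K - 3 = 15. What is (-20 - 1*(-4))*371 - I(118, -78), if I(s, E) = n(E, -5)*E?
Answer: -18572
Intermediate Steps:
K = 18 (K = 3 + 15 = 18)
n(q, f) = -162 (n(q, f) = 9*(-1*18) = 9*(-18) = -162)
I(s, E) = -162*E
(-20 - 1*(-4))*371 - I(118, -78) = (-20 - 1*(-4))*371 - (-162)*(-78) = (-20 + 4)*371 - 1*12636 = -16*371 - 12636 = -5936 - 12636 = -18572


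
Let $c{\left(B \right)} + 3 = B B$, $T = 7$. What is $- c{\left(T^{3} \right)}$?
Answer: $-117646$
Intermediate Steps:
$c{\left(B \right)} = -3 + B^{2}$ ($c{\left(B \right)} = -3 + B B = -3 + B^{2}$)
$- c{\left(T^{3} \right)} = - (-3 + \left(7^{3}\right)^{2}) = - (-3 + 343^{2}) = - (-3 + 117649) = \left(-1\right) 117646 = -117646$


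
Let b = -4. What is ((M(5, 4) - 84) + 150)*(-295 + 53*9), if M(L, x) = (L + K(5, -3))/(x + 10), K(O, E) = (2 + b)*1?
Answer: 12051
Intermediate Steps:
K(O, E) = -2 (K(O, E) = (2 - 4)*1 = -2*1 = -2)
M(L, x) = (-2 + L)/(10 + x) (M(L, x) = (L - 2)/(x + 10) = (-2 + L)/(10 + x))
((M(5, 4) - 84) + 150)*(-295 + 53*9) = (((-2 + 5)/(10 + 4) - 84) + 150)*(-295 + 53*9) = ((3/14 - 84) + 150)*(-295 + 477) = (((1/14)*3 - 84) + 150)*182 = ((3/14 - 84) + 150)*182 = (-1173/14 + 150)*182 = (927/14)*182 = 12051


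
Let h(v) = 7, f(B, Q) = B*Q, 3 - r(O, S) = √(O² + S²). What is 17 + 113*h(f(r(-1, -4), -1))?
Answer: 808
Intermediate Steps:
r(O, S) = 3 - √(O² + S²)
17 + 113*h(f(r(-1, -4), -1)) = 17 + 113*7 = 17 + 791 = 808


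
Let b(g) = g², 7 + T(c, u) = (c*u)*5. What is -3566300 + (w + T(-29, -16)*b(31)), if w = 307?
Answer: -1343200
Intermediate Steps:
T(c, u) = -7 + 5*c*u (T(c, u) = -7 + (c*u)*5 = -7 + 5*c*u)
-3566300 + (w + T(-29, -16)*b(31)) = -3566300 + (307 + (-7 + 5*(-29)*(-16))*31²) = -3566300 + (307 + (-7 + 2320)*961) = -3566300 + (307 + 2313*961) = -3566300 + (307 + 2222793) = -3566300 + 2223100 = -1343200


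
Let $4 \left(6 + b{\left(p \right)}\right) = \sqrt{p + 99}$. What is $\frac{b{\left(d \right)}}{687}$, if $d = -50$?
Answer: $- \frac{17}{2748} \approx -0.0061863$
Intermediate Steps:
$b{\left(p \right)} = -6 + \frac{\sqrt{99 + p}}{4}$ ($b{\left(p \right)} = -6 + \frac{\sqrt{p + 99}}{4} = -6 + \frac{\sqrt{99 + p}}{4}$)
$\frac{b{\left(d \right)}}{687} = \frac{-6 + \frac{\sqrt{99 - 50}}{4}}{687} = \left(-6 + \frac{\sqrt{49}}{4}\right) \frac{1}{687} = \left(-6 + \frac{1}{4} \cdot 7\right) \frac{1}{687} = \left(-6 + \frac{7}{4}\right) \frac{1}{687} = \left(- \frac{17}{4}\right) \frac{1}{687} = - \frac{17}{2748}$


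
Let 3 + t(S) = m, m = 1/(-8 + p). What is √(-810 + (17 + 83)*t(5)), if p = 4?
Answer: I*√1135 ≈ 33.69*I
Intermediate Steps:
m = -¼ (m = 1/(-8 + 4) = 1/(-4) = -¼ ≈ -0.25000)
t(S) = -13/4 (t(S) = -3 - ¼ = -13/4)
√(-810 + (17 + 83)*t(5)) = √(-810 + (17 + 83)*(-13/4)) = √(-810 + 100*(-13/4)) = √(-810 - 325) = √(-1135) = I*√1135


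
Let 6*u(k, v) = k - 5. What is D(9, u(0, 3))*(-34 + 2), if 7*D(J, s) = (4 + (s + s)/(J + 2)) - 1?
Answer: -3008/231 ≈ -13.022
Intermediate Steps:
u(k, v) = -⅚ + k/6 (u(k, v) = (k - 5)/6 = (-5 + k)/6 = -⅚ + k/6)
D(J, s) = 3/7 + 2*s/(7*(2 + J)) (D(J, s) = ((4 + (s + s)/(J + 2)) - 1)/7 = ((4 + (2*s)/(2 + J)) - 1)/7 = ((4 + 2*s/(2 + J)) - 1)/7 = (3 + 2*s/(2 + J))/7 = 3/7 + 2*s/(7*(2 + J)))
D(9, u(0, 3))*(-34 + 2) = ((6 + 2*(-⅚ + (⅙)*0) + 3*9)/(7*(2 + 9)))*(-34 + 2) = ((⅐)*(6 + 2*(-⅚ + 0) + 27)/11)*(-32) = ((⅐)*(1/11)*(6 + 2*(-⅚) + 27))*(-32) = ((⅐)*(1/11)*(6 - 5/3 + 27))*(-32) = ((⅐)*(1/11)*(94/3))*(-32) = (94/231)*(-32) = -3008/231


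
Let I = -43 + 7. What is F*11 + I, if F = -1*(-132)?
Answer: 1416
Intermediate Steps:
F = 132
I = -36
F*11 + I = 132*11 - 36 = 1452 - 36 = 1416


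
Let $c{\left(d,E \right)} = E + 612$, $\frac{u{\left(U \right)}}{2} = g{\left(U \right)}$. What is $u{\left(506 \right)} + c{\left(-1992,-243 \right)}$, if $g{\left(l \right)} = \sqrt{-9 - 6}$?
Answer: $369 + 2 i \sqrt{15} \approx 369.0 + 7.746 i$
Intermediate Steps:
$g{\left(l \right)} = i \sqrt{15}$ ($g{\left(l \right)} = \sqrt{-15} = i \sqrt{15}$)
$u{\left(U \right)} = 2 i \sqrt{15}$
$c{\left(d,E \right)} = 612 + E$
$u{\left(506 \right)} + c{\left(-1992,-243 \right)} = 2 i \sqrt{15} + \left(612 - 243\right) = 2 i \sqrt{15} + 369 = 369 + 2 i \sqrt{15}$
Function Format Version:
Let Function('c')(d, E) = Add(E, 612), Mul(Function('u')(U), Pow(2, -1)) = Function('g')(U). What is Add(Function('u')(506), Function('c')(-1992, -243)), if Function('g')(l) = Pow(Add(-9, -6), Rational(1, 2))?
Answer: Add(369, Mul(2, I, Pow(15, Rational(1, 2)))) ≈ Add(369.00, Mul(7.7460, I))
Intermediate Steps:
Function('g')(l) = Mul(I, Pow(15, Rational(1, 2))) (Function('g')(l) = Pow(-15, Rational(1, 2)) = Mul(I, Pow(15, Rational(1, 2))))
Function('u')(U) = Mul(2, I, Pow(15, Rational(1, 2))) (Function('u')(U) = Mul(2, Mul(I, Pow(15, Rational(1, 2)))) = Mul(2, I, Pow(15, Rational(1, 2))))
Function('c')(d, E) = Add(612, E)
Add(Function('u')(506), Function('c')(-1992, -243)) = Add(Mul(2, I, Pow(15, Rational(1, 2))), Add(612, -243)) = Add(Mul(2, I, Pow(15, Rational(1, 2))), 369) = Add(369, Mul(2, I, Pow(15, Rational(1, 2))))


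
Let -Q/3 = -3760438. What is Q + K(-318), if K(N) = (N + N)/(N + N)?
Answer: 11281315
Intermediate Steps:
Q = 11281314 (Q = -3*(-3760438) = 11281314)
K(N) = 1 (K(N) = (2*N)/((2*N)) = (2*N)*(1/(2*N)) = 1)
Q + K(-318) = 11281314 + 1 = 11281315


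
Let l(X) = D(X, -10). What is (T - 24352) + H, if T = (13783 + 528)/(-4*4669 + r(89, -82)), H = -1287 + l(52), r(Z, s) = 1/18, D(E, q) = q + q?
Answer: -8625966651/336167 ≈ -25660.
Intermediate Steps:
D(E, q) = 2*q
r(Z, s) = 1/18
l(X) = -20 (l(X) = 2*(-10) = -20)
H = -1307 (H = -1287 - 20 = -1307)
T = -257598/336167 (T = (13783 + 528)/(-4*4669 + 1/18) = 14311/(-18676 + 1/18) = 14311/(-336167/18) = 14311*(-18/336167) = -257598/336167 ≈ -0.76628)
(T - 24352) + H = (-257598/336167 - 24352) - 1307 = -8186596382/336167 - 1307 = -8625966651/336167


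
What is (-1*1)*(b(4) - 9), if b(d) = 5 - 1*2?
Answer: 6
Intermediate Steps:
b(d) = 3 (b(d) = 5 - 2 = 3)
(-1*1)*(b(4) - 9) = (-1*1)*(3 - 9) = -1*(-6) = 6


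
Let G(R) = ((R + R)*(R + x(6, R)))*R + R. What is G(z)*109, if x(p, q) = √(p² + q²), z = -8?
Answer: 27032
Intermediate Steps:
G(R) = R + 2*R²*(R + √(36 + R²)) (G(R) = ((R + R)*(R + √(6² + R²)))*R + R = ((2*R)*(R + √(36 + R²)))*R + R = (2*R*(R + √(36 + R²)))*R + R = 2*R²*(R + √(36 + R²)) + R = R + 2*R²*(R + √(36 + R²)))
G(z)*109 = -8*(1 + 2*(-8)² + 2*(-8)*√(36 + (-8)²))*109 = -8*(1 + 2*64 + 2*(-8)*√(36 + 64))*109 = -8*(1 + 128 + 2*(-8)*√100)*109 = -8*(1 + 128 + 2*(-8)*10)*109 = -8*(1 + 128 - 160)*109 = -8*(-31)*109 = 248*109 = 27032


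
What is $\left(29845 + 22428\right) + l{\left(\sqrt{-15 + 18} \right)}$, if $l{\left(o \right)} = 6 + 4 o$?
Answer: $52279 + 4 \sqrt{3} \approx 52286.0$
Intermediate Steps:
$\left(29845 + 22428\right) + l{\left(\sqrt{-15 + 18} \right)} = \left(29845 + 22428\right) + \left(6 + 4 \sqrt{-15 + 18}\right) = 52273 + \left(6 + 4 \sqrt{3}\right) = 52279 + 4 \sqrt{3}$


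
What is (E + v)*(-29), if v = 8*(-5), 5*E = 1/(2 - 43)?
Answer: 237829/205 ≈ 1160.1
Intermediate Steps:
E = -1/205 (E = 1/(5*(2 - 43)) = (⅕)/(-41) = (⅕)*(-1/41) = -1/205 ≈ -0.0048781)
v = -40
(E + v)*(-29) = (-1/205 - 40)*(-29) = -8201/205*(-29) = 237829/205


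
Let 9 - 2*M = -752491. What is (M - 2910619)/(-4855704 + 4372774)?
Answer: 2534369/482930 ≈ 5.2479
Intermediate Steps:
M = 376250 (M = 9/2 - ½*(-752491) = 9/2 + 752491/2 = 376250)
(M - 2910619)/(-4855704 + 4372774) = (376250 - 2910619)/(-4855704 + 4372774) = -2534369/(-482930) = -2534369*(-1/482930) = 2534369/482930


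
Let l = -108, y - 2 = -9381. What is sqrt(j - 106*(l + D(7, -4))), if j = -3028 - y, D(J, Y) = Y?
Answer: sqrt(18223) ≈ 134.99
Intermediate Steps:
y = -9379 (y = 2 - 9381 = -9379)
j = 6351 (j = -3028 - 1*(-9379) = -3028 + 9379 = 6351)
sqrt(j - 106*(l + D(7, -4))) = sqrt(6351 - 106*(-108 - 4)) = sqrt(6351 - 106*(-112)) = sqrt(6351 + 11872) = sqrt(18223)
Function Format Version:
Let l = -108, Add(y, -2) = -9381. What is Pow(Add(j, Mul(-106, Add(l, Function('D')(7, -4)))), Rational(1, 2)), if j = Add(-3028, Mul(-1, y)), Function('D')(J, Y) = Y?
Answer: Pow(18223, Rational(1, 2)) ≈ 134.99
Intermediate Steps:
y = -9379 (y = Add(2, -9381) = -9379)
j = 6351 (j = Add(-3028, Mul(-1, -9379)) = Add(-3028, 9379) = 6351)
Pow(Add(j, Mul(-106, Add(l, Function('D')(7, -4)))), Rational(1, 2)) = Pow(Add(6351, Mul(-106, Add(-108, -4))), Rational(1, 2)) = Pow(Add(6351, Mul(-106, -112)), Rational(1, 2)) = Pow(Add(6351, 11872), Rational(1, 2)) = Pow(18223, Rational(1, 2))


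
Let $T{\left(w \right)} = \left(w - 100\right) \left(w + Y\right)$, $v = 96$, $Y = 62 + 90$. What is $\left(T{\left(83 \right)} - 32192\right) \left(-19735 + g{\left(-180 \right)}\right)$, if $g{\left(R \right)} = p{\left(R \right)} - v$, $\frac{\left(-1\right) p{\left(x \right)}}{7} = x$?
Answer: $672028777$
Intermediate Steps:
$Y = 152$
$p{\left(x \right)} = - 7 x$
$g{\left(R \right)} = -96 - 7 R$ ($g{\left(R \right)} = - 7 R - 96 = -96 - 7 R$)
$T{\left(w \right)} = \left(-100 + w\right) \left(152 + w\right)$ ($T{\left(w \right)} = \left(w - 100\right) \left(w + 152\right) = \left(-100 + w\right) \left(152 + w\right)$)
$\left(T{\left(83 \right)} - 32192\right) \left(-19735 + g{\left(-180 \right)}\right) = \left(\left(-15200 + 83^{2} + 52 \cdot 83\right) - 32192\right) \left(-19735 - -1164\right) = \left(\left(-15200 + 6889 + 4316\right) - 32192\right) \left(-19735 + \left(-96 + 1260\right)\right) = \left(-3995 - 32192\right) \left(-19735 + 1164\right) = \left(-36187\right) \left(-18571\right) = 672028777$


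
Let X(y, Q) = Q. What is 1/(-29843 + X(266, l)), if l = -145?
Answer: -1/29988 ≈ -3.3347e-5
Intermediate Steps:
1/(-29843 + X(266, l)) = 1/(-29843 - 145) = 1/(-29988) = -1/29988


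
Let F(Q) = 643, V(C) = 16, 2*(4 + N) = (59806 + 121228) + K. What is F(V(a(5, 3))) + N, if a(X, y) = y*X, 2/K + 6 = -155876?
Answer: 14209579591/155882 ≈ 91156.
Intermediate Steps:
K = -1/77941 (K = 2/(-6 - 155876) = 2/(-155882) = 2*(-1/155882) = -1/77941 ≈ -1.2830e-5)
a(X, y) = X*y
N = 14109347465/155882 (N = -4 + ((59806 + 121228) - 1/77941)/2 = -4 + (181034 - 1/77941)/2 = -4 + (½)*(14109970993/77941) = -4 + 14109970993/155882 = 14109347465/155882 ≈ 90513.)
F(V(a(5, 3))) + N = 643 + 14109347465/155882 = 14209579591/155882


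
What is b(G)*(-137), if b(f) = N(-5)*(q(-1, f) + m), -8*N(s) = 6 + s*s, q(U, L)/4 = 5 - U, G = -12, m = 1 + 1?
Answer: 55211/4 ≈ 13803.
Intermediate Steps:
m = 2
q(U, L) = 20 - 4*U (q(U, L) = 4*(5 - U) = 20 - 4*U)
N(s) = -3/4 - s**2/8 (N(s) = -(6 + s*s)/8 = -(6 + s**2)/8 = -3/4 - s**2/8)
b(f) = -403/4 (b(f) = (-3/4 - 1/8*(-5)**2)*((20 - 4*(-1)) + 2) = (-3/4 - 1/8*25)*((20 + 4) + 2) = (-3/4 - 25/8)*(24 + 2) = -31/8*26 = -403/4)
b(G)*(-137) = -403/4*(-137) = 55211/4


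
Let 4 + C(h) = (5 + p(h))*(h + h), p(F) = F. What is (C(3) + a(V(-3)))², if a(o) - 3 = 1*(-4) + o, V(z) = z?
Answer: 1600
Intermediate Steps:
a(o) = -1 + o (a(o) = 3 + (1*(-4) + o) = 3 + (-4 + o) = -1 + o)
C(h) = -4 + 2*h*(5 + h) (C(h) = -4 + (5 + h)*(h + h) = -4 + (5 + h)*(2*h) = -4 + 2*h*(5 + h))
(C(3) + a(V(-3)))² = ((-4 + 2*3² + 10*3) + (-1 - 3))² = ((-4 + 2*9 + 30) - 4)² = ((-4 + 18 + 30) - 4)² = (44 - 4)² = 40² = 1600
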